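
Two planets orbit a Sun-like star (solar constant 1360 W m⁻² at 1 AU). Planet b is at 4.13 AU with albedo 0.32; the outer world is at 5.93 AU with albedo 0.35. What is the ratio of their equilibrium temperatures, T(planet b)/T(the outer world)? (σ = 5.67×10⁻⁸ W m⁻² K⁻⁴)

T_eq = [S₀(1−A)/(4σd²)]^(1/4), so T ∝ (1−A)^(1/4) / √d.
T₁ = [1360×0.68/(4×5.67×10⁻⁸×4.13²)]^(1/4) = 124.34 K.
T₂ = [1360×0.65/(4×5.67×10⁻⁸×5.93²)]^(1/4) = 102.61 K.

T₁/T₂ ≈ 1.212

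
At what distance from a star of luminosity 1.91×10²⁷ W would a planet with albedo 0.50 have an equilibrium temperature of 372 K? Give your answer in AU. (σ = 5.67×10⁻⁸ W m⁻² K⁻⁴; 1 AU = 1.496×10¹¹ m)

d ≈ 0.884 AU

From T_eq⁴ = L(1−A)/(16πσd²): d = √[L(1−A)/(16πσT_eq⁴)].
d = √[1.91×10²⁷ × 0.50 / (16π × 5.67×10⁻⁸ × (372)⁴)] = 1.32×10¹¹ m = 0.884 AU.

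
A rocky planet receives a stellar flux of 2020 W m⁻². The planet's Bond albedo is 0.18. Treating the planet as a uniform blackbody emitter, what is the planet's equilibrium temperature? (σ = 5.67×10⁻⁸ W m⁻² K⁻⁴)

T_eq ≈ 292 K

Energy balance: absorbed = emitted ⇒ πR²·S(1−A) = 4πR²·σT_eq⁴, so T_eq⁴ = S(1−A)/(4σ).
T_eq = [2020 × 0.82 / (4 × 5.67×10⁻⁸)]^(1/4) = (7.30×10⁹)^(1/4) = 292 K.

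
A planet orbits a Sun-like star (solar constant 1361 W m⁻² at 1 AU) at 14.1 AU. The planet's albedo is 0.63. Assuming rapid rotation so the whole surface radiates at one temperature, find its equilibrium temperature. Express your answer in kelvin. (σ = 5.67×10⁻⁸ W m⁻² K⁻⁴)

T_eq ≈ 57.8 K

Flux at 14.1 AU: S = 1361/14.1² = 6.85 W m⁻².
Energy balance: absorbed = emitted ⇒ πR²·S(1−A) = 4πR²·σT_eq⁴, so T_eq⁴ = S(1−A)/(4σ).
T_eq = [6.85 × 0.37 / (4 × 5.67×10⁻⁸)]^(1/4) = (1.12×10⁷)^(1/4) = 57.8 K.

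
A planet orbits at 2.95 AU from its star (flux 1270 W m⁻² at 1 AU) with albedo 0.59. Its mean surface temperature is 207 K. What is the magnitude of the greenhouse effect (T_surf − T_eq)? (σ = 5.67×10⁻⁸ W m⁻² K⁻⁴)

S = 1270/2.95² = 145.9 W m⁻².
T_eq = [S(1−A)/(4σ)]^(1/4) = [145.9×0.41/(4×5.67×10⁻⁸)]^(1/4) = 127.4 K.
ΔT = T_surf − T_eq = 207 − 127.4.

ΔT ≈ 79.6 K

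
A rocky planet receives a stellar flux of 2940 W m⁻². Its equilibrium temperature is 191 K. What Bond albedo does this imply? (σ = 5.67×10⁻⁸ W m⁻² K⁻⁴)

A ≈ 0.90

From T_eq⁴ = S(1−A)/(4σ): 1−A = 4σT_eq⁴/S.
1−A = 4 × 5.67×10⁻⁸ × (191)⁴ / 2940 = 0.103.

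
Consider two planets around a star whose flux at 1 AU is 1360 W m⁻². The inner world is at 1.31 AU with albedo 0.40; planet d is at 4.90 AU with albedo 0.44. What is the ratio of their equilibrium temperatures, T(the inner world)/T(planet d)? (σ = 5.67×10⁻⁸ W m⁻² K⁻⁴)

T_eq = [S₀(1−A)/(4σd²)]^(1/4), so T ∝ (1−A)^(1/4) / √d.
T₁ = [1360×0.60/(4×5.67×10⁻⁸×1.31²)]^(1/4) = 213.98 K.
T₂ = [1360×0.56/(4×5.67×10⁻⁸×4.90²)]^(1/4) = 108.75 K.

T₁/T₂ ≈ 1.968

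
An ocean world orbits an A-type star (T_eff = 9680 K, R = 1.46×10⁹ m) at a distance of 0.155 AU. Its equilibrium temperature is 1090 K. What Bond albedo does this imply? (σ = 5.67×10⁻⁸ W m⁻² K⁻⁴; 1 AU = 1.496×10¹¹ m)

d = 0.155 AU = 2.32×10¹⁰ m.
L = 4πR_⋆²σT_⋆⁴ = 4π(1.46×10⁹)² × 5.67×10⁻⁸ × (9680)⁴ = 1.33×10²⁸ W.
S = L/(4πd²) = 1.97×10⁶ W m⁻².
From T_eq⁴ = S(1−A)/(4σ): 1−A = 4σT_eq⁴/S.
1−A = 4 × 5.67×10⁻⁸ × (1090)⁴ / 1.97×10⁶ = 0.162.

A ≈ 0.84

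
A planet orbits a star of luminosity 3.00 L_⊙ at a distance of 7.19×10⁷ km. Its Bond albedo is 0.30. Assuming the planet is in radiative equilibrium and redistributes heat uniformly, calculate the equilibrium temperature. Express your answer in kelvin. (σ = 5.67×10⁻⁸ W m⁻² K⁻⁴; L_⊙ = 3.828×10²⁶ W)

T_eq ≈ 483 K

d = 7.19×10⁷ km = 7.19×10¹⁰ m.
L = 3.00 × 3.828×10²⁶ = 1.15×10²⁷ W.
Flux: S = L/(4πd²) = 1.15×10²⁷/(4π×(7.19×10¹⁰)²) = 1.77×10⁴ W m⁻².
Energy balance: absorbed = emitted ⇒ πR²·S(1−A) = 4πR²·σT_eq⁴, so T_eq⁴ = S(1−A)/(4σ).
T_eq = [1.77×10⁴ × 0.70 / (4 × 5.67×10⁻⁸)]^(1/4) = (5.46×10¹⁰)^(1/4) = 483 K.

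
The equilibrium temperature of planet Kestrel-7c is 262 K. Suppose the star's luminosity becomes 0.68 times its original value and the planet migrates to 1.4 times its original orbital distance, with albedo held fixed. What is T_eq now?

T_eq ∝ L^(1/4) · d^(−1/2).
T′ = 262 × 0.68^(1/4) / 1.4^(1/2) = 201 K.

T_eq ≈ 201 K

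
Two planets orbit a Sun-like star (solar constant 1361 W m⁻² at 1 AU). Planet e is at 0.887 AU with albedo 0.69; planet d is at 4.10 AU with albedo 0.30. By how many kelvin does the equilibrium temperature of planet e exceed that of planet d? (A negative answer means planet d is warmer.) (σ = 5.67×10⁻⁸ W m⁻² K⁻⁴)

ΔT ≈ 94.8 K

T_eq = [S₀(1−A)/(4σd²)]^(1/4), so T ∝ (1−A)^(1/4) / √d.
T₁ = [1361×0.31/(4×5.67×10⁻⁸×0.887²)]^(1/4) = 220.51 K.
T₂ = [1361×0.70/(4×5.67×10⁻⁸×4.10²)]^(1/4) = 125.73 K.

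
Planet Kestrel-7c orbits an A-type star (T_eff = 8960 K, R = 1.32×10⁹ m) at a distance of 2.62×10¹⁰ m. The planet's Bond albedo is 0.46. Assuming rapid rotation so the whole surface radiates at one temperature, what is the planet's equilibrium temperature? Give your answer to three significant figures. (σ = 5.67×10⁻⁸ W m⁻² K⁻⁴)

L = 4πR_⋆²σT_⋆⁴ = 4π(1.32×10⁹)² × 5.67×10⁻⁸ × (8960)⁴ = 8.00×10²⁷ W.
S = L/(4πd²) = 9.28×10⁵ W m⁻².
Energy balance: absorbed = emitted ⇒ πR²·S(1−A) = 4πR²·σT_eq⁴, so T_eq⁴ = S(1−A)/(4σ).
T_eq = [9.28×10⁵ × 0.54 / (4 × 5.67×10⁻⁸)]^(1/4) = (2.21×10¹²)^(1/4) = 1220 K.

T_eq ≈ 1220 K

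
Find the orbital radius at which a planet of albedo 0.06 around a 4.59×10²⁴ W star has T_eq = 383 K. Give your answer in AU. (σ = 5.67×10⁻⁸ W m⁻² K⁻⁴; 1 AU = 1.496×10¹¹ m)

d ≈ 0.0561 AU

From T_eq⁴ = L(1−A)/(16πσd²): d = √[L(1−A)/(16πσT_eq⁴)].
d = √[4.59×10²⁴ × 0.94 / (16π × 5.67×10⁻⁸ × (383)⁴)] = 8.39×10⁹ m = 0.0561 AU.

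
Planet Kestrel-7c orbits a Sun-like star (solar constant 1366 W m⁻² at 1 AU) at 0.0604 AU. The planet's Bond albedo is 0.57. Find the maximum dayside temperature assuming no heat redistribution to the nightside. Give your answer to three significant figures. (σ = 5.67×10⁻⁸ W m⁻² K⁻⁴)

Flux at 0.0604 AU: S = 1366/0.0604² = 3.74×10⁵ W m⁻².
With no redistribution each surface element balances locally: S(1−A) = σT⁴.
T = [3.74×10⁵ × 0.43 / 5.67×10⁻⁸]^(1/4) = (2.84×10¹²)^(1/4) = 1300 K.

T_ss ≈ 1300 K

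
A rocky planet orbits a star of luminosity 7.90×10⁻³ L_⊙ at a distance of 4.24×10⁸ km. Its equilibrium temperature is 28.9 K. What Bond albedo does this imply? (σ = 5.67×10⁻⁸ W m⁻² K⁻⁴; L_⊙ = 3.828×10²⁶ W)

A ≈ 0.88

d = 4.24×10⁸ km = 4.24×10¹¹ m.
L = 7.90×10⁻³ × 3.828×10²⁶ = 3.02×10²⁴ W.
Flux: S = L/(4πd²) = 3.02×10²⁴/(4π×(4.24×10¹¹)²) = 1.34 W m⁻².
From T_eq⁴ = S(1−A)/(4σ): 1−A = 4σT_eq⁴/S.
1−A = 4 × 5.67×10⁻⁸ × (28.9)⁴ / 1.34 = 0.118.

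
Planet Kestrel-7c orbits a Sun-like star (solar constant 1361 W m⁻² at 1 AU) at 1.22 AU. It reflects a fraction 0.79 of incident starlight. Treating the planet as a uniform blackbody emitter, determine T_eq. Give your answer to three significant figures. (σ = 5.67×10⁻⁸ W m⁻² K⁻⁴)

Flux at 1.22 AU: S = 1361/1.22² = 914 W m⁻².
Energy balance: absorbed = emitted ⇒ πR²·S(1−A) = 4πR²·σT_eq⁴, so T_eq⁴ = S(1−A)/(4σ).
T_eq = [914 × 0.21 / (4 × 5.67×10⁻⁸)]^(1/4) = (8.47×10⁸)^(1/4) = 171 K.

T_eq ≈ 171 K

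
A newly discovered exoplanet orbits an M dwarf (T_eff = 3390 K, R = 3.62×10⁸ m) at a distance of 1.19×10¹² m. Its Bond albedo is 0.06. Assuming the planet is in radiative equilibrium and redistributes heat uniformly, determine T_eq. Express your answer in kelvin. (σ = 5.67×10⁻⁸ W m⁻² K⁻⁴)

L = 4πR_⋆²σT_⋆⁴ = 4π(3.62×10⁸)² × 5.67×10⁻⁸ × (3390)⁴ = 1.23×10²⁵ W.
S = L/(4πd²) = 0.693 W m⁻².
Energy balance: absorbed = emitted ⇒ πR²·S(1−A) = 4πR²·σT_eq⁴, so T_eq⁴ = S(1−A)/(4σ).
T_eq = [0.693 × 0.94 / (4 × 5.67×10⁻⁸)]^(1/4) = (2.87×10⁶)^(1/4) = 41.2 K.

T_eq ≈ 41.2 K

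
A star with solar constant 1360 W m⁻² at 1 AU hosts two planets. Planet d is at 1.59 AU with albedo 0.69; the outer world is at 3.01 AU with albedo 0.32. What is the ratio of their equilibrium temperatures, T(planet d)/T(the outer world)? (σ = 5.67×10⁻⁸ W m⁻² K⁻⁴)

T_eq = [S₀(1−A)/(4σd²)]^(1/4), so T ∝ (1−A)^(1/4) / √d.
T₁ = [1360×0.31/(4×5.67×10⁻⁸×1.59²)]^(1/4) = 164.67 K.
T₂ = [1360×0.68/(4×5.67×10⁻⁸×3.01²)]^(1/4) = 145.65 K.

T₁/T₂ ≈ 1.131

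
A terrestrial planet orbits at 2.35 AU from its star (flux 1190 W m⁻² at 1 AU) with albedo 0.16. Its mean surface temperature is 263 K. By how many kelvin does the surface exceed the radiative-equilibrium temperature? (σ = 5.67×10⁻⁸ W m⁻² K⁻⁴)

S = 1190/2.35² = 215.5 W m⁻².
T_eq = [S(1−A)/(4σ)]^(1/4) = [215.5×0.84/(4×5.67×10⁻⁸)]^(1/4) = 168.1 K.
ΔT = T_surf − T_eq = 263 − 168.1.

ΔT ≈ 94.9 K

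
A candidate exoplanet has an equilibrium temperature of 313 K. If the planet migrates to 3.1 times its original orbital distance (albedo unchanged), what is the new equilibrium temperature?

T_eq ∝ L^(1/4) · d^(−1/2).
T′ = 313 / 3.1^(1/2) = 178 K.

T_eq ≈ 178 K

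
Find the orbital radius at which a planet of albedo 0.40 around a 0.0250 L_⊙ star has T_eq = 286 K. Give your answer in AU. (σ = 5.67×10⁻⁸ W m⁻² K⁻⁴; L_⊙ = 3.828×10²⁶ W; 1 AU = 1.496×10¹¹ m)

d ≈ 0.116 AU

L = 0.0250 × 3.828×10²⁶ = 9.57×10²⁴ W.
From T_eq⁴ = L(1−A)/(16πσd²): d = √[L(1−A)/(16πσT_eq⁴)].
d = √[9.57×10²⁴ × 0.60 / (16π × 5.67×10⁻⁸ × (286)⁴)] = 1.74×10¹⁰ m = 0.116 AU.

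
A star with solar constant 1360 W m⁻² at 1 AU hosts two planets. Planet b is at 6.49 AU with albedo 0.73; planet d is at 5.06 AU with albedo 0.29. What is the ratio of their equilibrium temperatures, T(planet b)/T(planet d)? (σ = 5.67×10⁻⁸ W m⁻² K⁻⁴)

T₁/T₂ ≈ 0.693

T_eq = [S₀(1−A)/(4σd²)]^(1/4), so T ∝ (1−A)^(1/4) / √d.
T₁ = [1360×0.27/(4×5.67×10⁻⁸×6.49²)]^(1/4) = 78.74 K.
T₂ = [1360×0.71/(4×5.67×10⁻⁸×5.06²)]^(1/4) = 113.56 K.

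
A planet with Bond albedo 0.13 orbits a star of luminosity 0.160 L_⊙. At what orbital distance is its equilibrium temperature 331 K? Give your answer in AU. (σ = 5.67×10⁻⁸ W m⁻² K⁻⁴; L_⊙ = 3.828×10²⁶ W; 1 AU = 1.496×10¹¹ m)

d ≈ 0.264 AU

L = 0.160 × 3.828×10²⁶ = 6.12×10²⁵ W.
From T_eq⁴ = L(1−A)/(16πσd²): d = √[L(1−A)/(16πσT_eq⁴)].
d = √[6.12×10²⁵ × 0.87 / (16π × 5.67×10⁻⁸ × (331)⁴)] = 3.95×10¹⁰ m = 0.264 AU.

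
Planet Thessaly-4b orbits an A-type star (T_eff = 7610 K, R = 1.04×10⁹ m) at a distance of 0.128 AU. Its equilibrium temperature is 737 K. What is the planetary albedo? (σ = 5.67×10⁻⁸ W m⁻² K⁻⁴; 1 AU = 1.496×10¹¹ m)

d = 0.128 AU = 1.91×10¹⁰ m.
L = 4πR_⋆²σT_⋆⁴ = 4π(1.04×10⁹)² × 5.67×10⁻⁸ × (7610)⁴ = 2.58×10²⁷ W.
S = L/(4πd²) = 5.61×10⁵ W m⁻².
From T_eq⁴ = S(1−A)/(4σ): 1−A = 4σT_eq⁴/S.
1−A = 4 × 5.67×10⁻⁸ × (737)⁴ / 5.61×10⁵ = 0.119.

A ≈ 0.88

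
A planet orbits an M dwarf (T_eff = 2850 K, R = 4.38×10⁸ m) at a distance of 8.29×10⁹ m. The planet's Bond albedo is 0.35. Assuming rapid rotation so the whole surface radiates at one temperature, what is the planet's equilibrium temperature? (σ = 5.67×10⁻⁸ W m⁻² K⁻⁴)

L = 4πR_⋆²σT_⋆⁴ = 4π(4.38×10⁸)² × 5.67×10⁻⁸ × (2850)⁴ = 9.02×10²⁴ W.
S = L/(4πd²) = 1.04×10⁴ W m⁻².
Energy balance: absorbed = emitted ⇒ πR²·S(1−A) = 4πR²·σT_eq⁴, so T_eq⁴ = S(1−A)/(4σ).
T_eq = [1.04×10⁴ × 0.65 / (4 × 5.67×10⁻⁸)]^(1/4) = (2.99×10¹⁰)^(1/4) = 416 K.

T_eq ≈ 416 K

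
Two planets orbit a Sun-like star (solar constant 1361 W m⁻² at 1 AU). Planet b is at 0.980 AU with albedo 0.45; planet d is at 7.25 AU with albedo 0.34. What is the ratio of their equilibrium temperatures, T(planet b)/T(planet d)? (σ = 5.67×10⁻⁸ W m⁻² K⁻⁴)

T₁/T₂ ≈ 2.599

T_eq = [S₀(1−A)/(4σd²)]^(1/4), so T ∝ (1−A)^(1/4) / √d.
T₁ = [1361×0.55/(4×5.67×10⁻⁸×0.980²)]^(1/4) = 242.12 K.
T₂ = [1361×0.66/(4×5.67×10⁻⁸×7.25²)]^(1/4) = 93.17 K.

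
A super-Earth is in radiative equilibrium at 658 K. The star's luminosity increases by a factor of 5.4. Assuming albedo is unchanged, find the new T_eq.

T_eq ∝ L^(1/4) · d^(−1/2).
T′ = 658 × 5.4^(1/4) = 1000 K.

T_eq ≈ 1000 K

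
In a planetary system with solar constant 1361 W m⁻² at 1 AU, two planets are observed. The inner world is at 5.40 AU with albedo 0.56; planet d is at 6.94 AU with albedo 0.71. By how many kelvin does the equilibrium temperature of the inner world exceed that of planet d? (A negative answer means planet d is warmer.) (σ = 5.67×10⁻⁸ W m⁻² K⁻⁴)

T_eq = [S₀(1−A)/(4σd²)]^(1/4), so T ∝ (1−A)^(1/4) / √d.
T₁ = [1361×0.44/(4×5.67×10⁻⁸×5.40²)]^(1/4) = 97.55 K.
T₂ = [1361×0.29/(4×5.67×10⁻⁸×6.94²)]^(1/4) = 77.53 K.

ΔT ≈ 20.0 K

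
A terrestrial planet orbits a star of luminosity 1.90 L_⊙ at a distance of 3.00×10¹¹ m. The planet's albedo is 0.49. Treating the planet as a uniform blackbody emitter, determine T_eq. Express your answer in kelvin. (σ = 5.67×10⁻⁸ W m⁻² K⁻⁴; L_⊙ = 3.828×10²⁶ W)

L = 1.90 × 3.828×10²⁶ = 7.27×10²⁶ W.
Flux: S = L/(4πd²) = 7.27×10²⁶/(4π×(3.00×10¹¹)²) = 643 W m⁻².
Energy balance: absorbed = emitted ⇒ πR²·S(1−A) = 4πR²·σT_eq⁴, so T_eq⁴ = S(1−A)/(4σ).
T_eq = [643 × 0.51 / (4 × 5.67×10⁻⁸)]^(1/4) = (1.45×10⁹)^(1/4) = 195 K.

T_eq ≈ 195 K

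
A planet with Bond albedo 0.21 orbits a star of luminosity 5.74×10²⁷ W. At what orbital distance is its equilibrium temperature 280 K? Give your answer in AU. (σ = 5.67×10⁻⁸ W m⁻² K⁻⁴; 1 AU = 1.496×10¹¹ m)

From T_eq⁴ = L(1−A)/(16πσd²): d = √[L(1−A)/(16πσT_eq⁴)].
d = √[5.74×10²⁷ × 0.79 / (16π × 5.67×10⁻⁸ × (280)⁴)] = 5.09×10¹¹ m = 3.40 AU.

d ≈ 3.40 AU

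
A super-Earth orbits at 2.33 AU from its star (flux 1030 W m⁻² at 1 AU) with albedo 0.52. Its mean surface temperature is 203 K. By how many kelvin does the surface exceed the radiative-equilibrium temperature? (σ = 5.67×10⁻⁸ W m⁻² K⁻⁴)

ΔT ≈ 61.4 K

S = 1030/2.33² = 189.7 W m⁻².
T_eq = [S(1−A)/(4σ)]^(1/4) = [189.7×0.48/(4×5.67×10⁻⁸)]^(1/4) = 141.6 K.
ΔT = T_surf − T_eq = 203 − 141.6.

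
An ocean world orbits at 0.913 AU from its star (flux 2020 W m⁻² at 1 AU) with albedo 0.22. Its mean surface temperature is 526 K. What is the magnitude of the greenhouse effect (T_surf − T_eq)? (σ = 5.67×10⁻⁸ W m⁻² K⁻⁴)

S = 2020/0.913² = 2423 W m⁻².
T_eq = [S(1−A)/(4σ)]^(1/4) = [2423×0.78/(4×5.67×10⁻⁸)]^(1/4) = 302.1 K.
ΔT = T_surf − T_eq = 526 − 302.1.

ΔT ≈ 223.9 K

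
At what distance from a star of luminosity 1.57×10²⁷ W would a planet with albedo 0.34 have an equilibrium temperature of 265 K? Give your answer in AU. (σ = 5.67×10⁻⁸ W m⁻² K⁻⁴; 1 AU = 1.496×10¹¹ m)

From T_eq⁴ = L(1−A)/(16πσd²): d = √[L(1−A)/(16πσT_eq⁴)].
d = √[1.57×10²⁷ × 0.66 / (16π × 5.67×10⁻⁸ × (265)⁴)] = 2.72×10¹¹ m = 1.81 AU.

d ≈ 1.81 AU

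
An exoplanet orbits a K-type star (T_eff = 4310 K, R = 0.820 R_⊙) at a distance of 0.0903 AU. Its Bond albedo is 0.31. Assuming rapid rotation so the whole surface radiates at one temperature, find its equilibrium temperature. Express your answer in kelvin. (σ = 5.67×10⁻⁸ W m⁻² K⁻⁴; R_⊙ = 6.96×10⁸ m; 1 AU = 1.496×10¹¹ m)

R_⋆ = 0.820 × 6.96×10⁸ = 5.71×10⁸ m.
d = 0.0903 AU = 1.35×10¹⁰ m.
L = 4πR_⋆²σT_⋆⁴ = 4π(5.71×10⁸)² × 5.67×10⁻⁸ × (4310)⁴ = 8.01×10²⁵ W.
S = L/(4πd²) = 3.49×10⁴ W m⁻².
Energy balance: absorbed = emitted ⇒ πR²·S(1−A) = 4πR²·σT_eq⁴, so T_eq⁴ = S(1−A)/(4σ).
T_eq = [3.49×10⁴ × 0.69 / (4 × 5.67×10⁻⁸)]^(1/4) = (1.06×10¹¹)^(1/4) = 571 K.

T_eq ≈ 571 K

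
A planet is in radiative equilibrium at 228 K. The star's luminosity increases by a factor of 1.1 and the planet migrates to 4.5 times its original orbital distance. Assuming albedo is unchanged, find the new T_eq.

T_eq ∝ L^(1/4) · d^(−1/2).
T′ = 228 × 1.1^(1/4) / 4.5^(1/2) = 110 K.

T_eq ≈ 110 K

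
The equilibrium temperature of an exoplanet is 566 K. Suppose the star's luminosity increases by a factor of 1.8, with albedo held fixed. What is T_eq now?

T_eq ∝ L^(1/4) · d^(−1/2).
T′ = 566 × 1.8^(1/4) = 656 K.

T_eq ≈ 656 K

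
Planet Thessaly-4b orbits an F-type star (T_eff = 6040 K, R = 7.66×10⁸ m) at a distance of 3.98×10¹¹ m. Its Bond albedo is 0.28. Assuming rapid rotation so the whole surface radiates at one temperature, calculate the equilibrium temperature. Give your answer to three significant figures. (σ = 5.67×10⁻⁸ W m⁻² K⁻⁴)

L = 4πR_⋆²σT_⋆⁴ = 4π(7.66×10⁸)² × 5.67×10⁻⁸ × (6040)⁴ = 5.56×10²⁶ W.
S = L/(4πd²) = 280 W m⁻².
Energy balance: absorbed = emitted ⇒ πR²·S(1−A) = 4πR²·σT_eq⁴, so T_eq⁴ = S(1−A)/(4σ).
T_eq = [280 × 0.72 / (4 × 5.67×10⁻⁸)]^(1/4) = (8.87×10⁸)^(1/4) = 173 K.

T_eq ≈ 173 K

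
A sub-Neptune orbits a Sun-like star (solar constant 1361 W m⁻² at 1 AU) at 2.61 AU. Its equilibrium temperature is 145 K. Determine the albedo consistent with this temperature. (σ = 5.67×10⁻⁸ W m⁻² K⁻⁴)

Flux at 2.61 AU: S = 1361/2.61² = 200 W m⁻².
From T_eq⁴ = S(1−A)/(4σ): 1−A = 4σT_eq⁴/S.
1−A = 4 × 5.67×10⁻⁸ × (145)⁴ / 200 = 0.502.

A ≈ 0.50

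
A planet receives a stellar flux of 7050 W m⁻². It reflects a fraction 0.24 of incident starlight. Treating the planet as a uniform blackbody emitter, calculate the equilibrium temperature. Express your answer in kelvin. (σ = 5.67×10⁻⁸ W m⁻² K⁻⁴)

Energy balance: absorbed = emitted ⇒ πR²·S(1−A) = 4πR²·σT_eq⁴, so T_eq⁴ = S(1−A)/(4σ).
T_eq = [7050 × 0.76 / (4 × 5.67×10⁻⁸)]^(1/4) = (2.36×10¹⁰)^(1/4) = 392 K.

T_eq ≈ 392 K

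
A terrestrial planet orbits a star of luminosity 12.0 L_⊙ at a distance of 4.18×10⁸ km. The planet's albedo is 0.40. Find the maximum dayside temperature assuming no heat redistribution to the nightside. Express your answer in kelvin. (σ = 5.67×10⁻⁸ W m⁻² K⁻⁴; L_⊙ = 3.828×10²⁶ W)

T_ss ≈ 386 K

d = 4.18×10⁸ km = 4.18×10¹¹ m.
L = 12.0 × 3.828×10²⁶ = 4.59×10²⁷ W.
Flux: S = L/(4πd²) = 4.59×10²⁷/(4π×(4.18×10¹¹)²) = 2090 W m⁻².
With no redistribution each surface element balances locally: S(1−A) = σT⁴.
T = [2090 × 0.60 / 5.67×10⁻⁸]^(1/4) = (2.21×10¹⁰)^(1/4) = 386 K.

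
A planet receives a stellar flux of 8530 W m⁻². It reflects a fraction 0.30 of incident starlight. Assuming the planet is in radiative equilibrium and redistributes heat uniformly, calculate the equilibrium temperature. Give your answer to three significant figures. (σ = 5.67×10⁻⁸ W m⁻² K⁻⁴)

Energy balance: absorbed = emitted ⇒ πR²·S(1−A) = 4πR²·σT_eq⁴, so T_eq⁴ = S(1−A)/(4σ).
T_eq = [8530 × 0.70 / (4 × 5.67×10⁻⁸)]^(1/4) = (2.63×10¹⁰)^(1/4) = 403 K.

T_eq ≈ 403 K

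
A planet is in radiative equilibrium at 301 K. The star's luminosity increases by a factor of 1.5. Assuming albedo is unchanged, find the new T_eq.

T_eq ≈ 333 K

T_eq ∝ L^(1/4) · d^(−1/2).
T′ = 301 × 1.5^(1/4) = 333 K.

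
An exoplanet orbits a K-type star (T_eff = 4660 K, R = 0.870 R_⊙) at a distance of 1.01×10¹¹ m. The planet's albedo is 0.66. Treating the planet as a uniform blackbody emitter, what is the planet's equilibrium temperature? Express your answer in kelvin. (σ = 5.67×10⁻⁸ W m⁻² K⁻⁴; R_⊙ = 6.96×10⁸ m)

T_eq ≈ 195 K

R_⋆ = 0.870 × 6.96×10⁸ = 6.06×10⁸ m.
L = 4πR_⋆²σT_⋆⁴ = 4π(6.06×10⁸)² × 5.67×10⁻⁸ × (4660)⁴ = 1.23×10²⁶ W.
S = L/(4πd²) = 961 W m⁻².
Energy balance: absorbed = emitted ⇒ πR²·S(1−A) = 4πR²·σT_eq⁴, so T_eq⁴ = S(1−A)/(4σ).
T_eq = [961 × 0.34 / (4 × 5.67×10⁻⁸)]^(1/4) = (1.44×10⁹)^(1/4) = 195 K.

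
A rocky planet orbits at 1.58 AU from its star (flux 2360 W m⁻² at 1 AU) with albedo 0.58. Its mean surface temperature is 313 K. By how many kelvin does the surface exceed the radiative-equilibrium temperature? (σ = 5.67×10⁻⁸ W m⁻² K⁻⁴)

S = 2360/1.58² = 945.4 W m⁻².
T_eq = [S(1−A)/(4σ)]^(1/4) = [945.4×0.42/(4×5.67×10⁻⁸)]^(1/4) = 204.6 K.
ΔT = T_surf − T_eq = 313 − 204.6.

ΔT ≈ 108.4 K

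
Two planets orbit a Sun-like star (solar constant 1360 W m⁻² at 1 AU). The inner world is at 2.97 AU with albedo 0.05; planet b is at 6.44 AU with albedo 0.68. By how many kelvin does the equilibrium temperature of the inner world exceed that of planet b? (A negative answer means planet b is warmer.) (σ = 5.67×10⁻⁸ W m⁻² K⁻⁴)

T_eq = [S₀(1−A)/(4σd²)]^(1/4), so T ∝ (1−A)^(1/4) / √d.
T₁ = [1360×0.95/(4×5.67×10⁻⁸×2.97²)]^(1/4) = 159.41 K.
T₂ = [1360×0.32/(4×5.67×10⁻⁸×6.44²)]^(1/4) = 82.47 K.

ΔT ≈ 76.9 K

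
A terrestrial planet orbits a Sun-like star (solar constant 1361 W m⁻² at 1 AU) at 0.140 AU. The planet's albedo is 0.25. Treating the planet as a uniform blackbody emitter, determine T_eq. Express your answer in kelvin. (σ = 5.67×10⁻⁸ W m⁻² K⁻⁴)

Flux at 0.140 AU: S = 1361/0.140² = 6.94×10⁴ W m⁻².
Energy balance: absorbed = emitted ⇒ πR²·S(1−A) = 4πR²·σT_eq⁴, so T_eq⁴ = S(1−A)/(4σ).
T_eq = [6.94×10⁴ × 0.75 / (4 × 5.67×10⁻⁸)]^(1/4) = (2.30×10¹¹)^(1/4) = 692 K.

T_eq ≈ 692 K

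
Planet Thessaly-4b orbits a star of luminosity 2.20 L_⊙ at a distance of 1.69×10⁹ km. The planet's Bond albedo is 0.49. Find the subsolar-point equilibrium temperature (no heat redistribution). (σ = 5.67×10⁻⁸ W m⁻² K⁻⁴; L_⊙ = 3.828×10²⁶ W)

T_ss ≈ 121 K

d = 1.69×10⁹ km = 1.69×10¹² m.
L = 2.20 × 3.828×10²⁶ = 8.42×10²⁶ W.
Flux: S = L/(4πd²) = 8.42×10²⁶/(4π×(1.69×10¹²)²) = 23.5 W m⁻².
At the subsolar point the surface absorbs S(1−A) and emits σT⁴ per unit area — no factor of 4, since only the local patch is in balance.
T = [23.5 × 0.51 / 5.67×10⁻⁸]^(1/4) = (2.11×10⁸)^(1/4) = 121 K.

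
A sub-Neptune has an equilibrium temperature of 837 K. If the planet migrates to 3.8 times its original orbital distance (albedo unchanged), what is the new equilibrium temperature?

T_eq ≈ 429 K

T_eq ∝ L^(1/4) · d^(−1/2).
T′ = 837 / 3.8^(1/2) = 429 K.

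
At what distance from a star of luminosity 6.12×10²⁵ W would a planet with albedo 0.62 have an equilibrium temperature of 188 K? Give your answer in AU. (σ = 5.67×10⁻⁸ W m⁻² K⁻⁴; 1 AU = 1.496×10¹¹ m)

d ≈ 0.540 AU

From T_eq⁴ = L(1−A)/(16πσd²): d = √[L(1−A)/(16πσT_eq⁴)].
d = √[6.12×10²⁵ × 0.38 / (16π × 5.67×10⁻⁸ × (188)⁴)] = 8.08×10¹⁰ m = 0.540 AU.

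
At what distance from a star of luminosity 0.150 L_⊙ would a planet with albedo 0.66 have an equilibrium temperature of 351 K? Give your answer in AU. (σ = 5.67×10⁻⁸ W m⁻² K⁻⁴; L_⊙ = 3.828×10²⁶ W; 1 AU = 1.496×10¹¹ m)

d ≈ 0.142 AU

L = 0.150 × 3.828×10²⁶ = 5.74×10²⁵ W.
From T_eq⁴ = L(1−A)/(16πσd²): d = √[L(1−A)/(16πσT_eq⁴)].
d = √[5.74×10²⁵ × 0.34 / (16π × 5.67×10⁻⁸ × (351)⁴)] = 2.12×10¹⁰ m = 0.142 AU.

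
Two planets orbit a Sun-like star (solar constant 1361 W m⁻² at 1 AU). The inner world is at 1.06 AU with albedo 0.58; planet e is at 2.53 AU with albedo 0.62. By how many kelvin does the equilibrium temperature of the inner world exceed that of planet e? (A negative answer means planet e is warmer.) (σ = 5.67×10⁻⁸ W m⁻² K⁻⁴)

T_eq = [S₀(1−A)/(4σd²)]^(1/4), so T ∝ (1−A)^(1/4) / √d.
T₁ = [1361×0.42/(4×5.67×10⁻⁸×1.06²)]^(1/4) = 217.63 K.
T₂ = [1361×0.38/(4×5.67×10⁻⁸×2.53²)]^(1/4) = 137.39 K.

ΔT ≈ 80.2 K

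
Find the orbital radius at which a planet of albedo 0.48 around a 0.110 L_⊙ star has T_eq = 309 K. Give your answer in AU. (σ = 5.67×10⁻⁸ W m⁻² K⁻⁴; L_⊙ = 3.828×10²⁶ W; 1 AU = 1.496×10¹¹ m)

d ≈ 0.194 AU

L = 0.110 × 3.828×10²⁶ = 4.21×10²⁵ W.
From T_eq⁴ = L(1−A)/(16πσd²): d = √[L(1−A)/(16πσT_eq⁴)].
d = √[4.21×10²⁵ × 0.52 / (16π × 5.67×10⁻⁸ × (309)⁴)] = 2.90×10¹⁰ m = 0.194 AU.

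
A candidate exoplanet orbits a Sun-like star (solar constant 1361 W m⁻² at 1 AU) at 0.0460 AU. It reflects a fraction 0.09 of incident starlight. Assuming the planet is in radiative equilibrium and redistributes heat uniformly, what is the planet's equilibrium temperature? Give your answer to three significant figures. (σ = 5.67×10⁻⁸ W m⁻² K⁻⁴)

T_eq ≈ 1270 K

Flux at 0.0460 AU: S = 1361/0.0460² = 6.43×10⁵ W m⁻².
Energy balance: absorbed = emitted ⇒ πR²·S(1−A) = 4πR²·σT_eq⁴, so T_eq⁴ = S(1−A)/(4σ).
T_eq = [6.43×10⁵ × 0.91 / (4 × 5.67×10⁻⁸)]^(1/4) = (2.58×10¹²)^(1/4) = 1270 K.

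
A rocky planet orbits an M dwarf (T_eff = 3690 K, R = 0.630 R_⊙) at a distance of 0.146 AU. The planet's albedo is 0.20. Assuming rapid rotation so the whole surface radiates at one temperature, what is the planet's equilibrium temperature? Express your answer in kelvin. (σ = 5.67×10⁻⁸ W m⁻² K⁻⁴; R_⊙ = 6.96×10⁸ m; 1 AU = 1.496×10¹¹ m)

R_⋆ = 0.630 × 6.96×10⁸ = 4.38×10⁸ m.
d = 0.146 AU = 2.18×10¹⁰ m.
L = 4πR_⋆²σT_⋆⁴ = 4π(4.38×10⁸)² × 5.67×10⁻⁸ × (3690)⁴ = 2.54×10²⁵ W.
S = L/(4πd²) = 4240 W m⁻².
Energy balance: absorbed = emitted ⇒ πR²·S(1−A) = 4πR²·σT_eq⁴, so T_eq⁴ = S(1−A)/(4σ).
T_eq = [4240 × 0.80 / (4 × 5.67×10⁻⁸)]^(1/4) = (1.49×10¹⁰)^(1/4) = 350 K.

T_eq ≈ 350 K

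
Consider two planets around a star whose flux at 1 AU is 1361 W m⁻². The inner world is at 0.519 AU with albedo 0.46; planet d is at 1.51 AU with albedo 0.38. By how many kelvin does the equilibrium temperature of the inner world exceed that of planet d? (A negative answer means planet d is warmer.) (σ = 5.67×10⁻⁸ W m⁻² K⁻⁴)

T_eq = [S₀(1−A)/(4σd²)]^(1/4), so T ∝ (1−A)^(1/4) / √d.
T₁ = [1361×0.54/(4×5.67×10⁻⁸×0.519²)]^(1/4) = 331.18 K.
T₂ = [1361×0.62/(4×5.67×10⁻⁸×1.51²)]^(1/4) = 200.98 K.

ΔT ≈ 130.2 K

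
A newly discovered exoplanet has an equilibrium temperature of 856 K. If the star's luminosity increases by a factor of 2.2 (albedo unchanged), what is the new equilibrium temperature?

T_eq ≈ 1040 K

T_eq ∝ L^(1/4) · d^(−1/2).
T′ = 856 × 2.2^(1/4) = 1040 K.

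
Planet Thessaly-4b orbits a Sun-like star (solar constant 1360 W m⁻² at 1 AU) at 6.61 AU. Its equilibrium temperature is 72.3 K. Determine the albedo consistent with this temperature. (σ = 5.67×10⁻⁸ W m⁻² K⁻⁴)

Flux at 6.61 AU: S = 1360/6.61² = 31.1 W m⁻².
From T_eq⁴ = S(1−A)/(4σ): 1−A = 4σT_eq⁴/S.
1−A = 4 × 5.67×10⁻⁸ × (72.3)⁴ / 31.1 = 0.199.

A ≈ 0.80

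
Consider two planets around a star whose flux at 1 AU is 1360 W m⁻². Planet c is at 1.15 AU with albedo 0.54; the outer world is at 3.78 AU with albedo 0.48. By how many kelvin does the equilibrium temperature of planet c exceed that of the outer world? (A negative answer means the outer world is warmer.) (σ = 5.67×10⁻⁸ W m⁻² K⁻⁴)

T_eq = [S₀(1−A)/(4σd²)]^(1/4), so T ∝ (1−A)^(1/4) / √d.
T₁ = [1360×0.46/(4×5.67×10⁻⁸×1.15²)]^(1/4) = 213.70 K.
T₂ = [1360×0.52/(4×5.67×10⁻⁸×3.78²)]^(1/4) = 121.54 K.

ΔT ≈ 92.2 K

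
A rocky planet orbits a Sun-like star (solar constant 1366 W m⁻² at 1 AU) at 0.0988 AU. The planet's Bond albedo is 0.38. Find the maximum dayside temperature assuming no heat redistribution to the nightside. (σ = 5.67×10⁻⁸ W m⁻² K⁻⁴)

T_ss ≈ 1110 K

Flux at 0.0988 AU: S = 1366/0.0988² = 1.40×10⁵ W m⁻².
With no redistribution each surface element balances locally: S(1−A) = σT⁴.
T = [1.40×10⁵ × 0.62 / 5.67×10⁻⁸]^(1/4) = (1.53×10¹²)^(1/4) = 1110 K.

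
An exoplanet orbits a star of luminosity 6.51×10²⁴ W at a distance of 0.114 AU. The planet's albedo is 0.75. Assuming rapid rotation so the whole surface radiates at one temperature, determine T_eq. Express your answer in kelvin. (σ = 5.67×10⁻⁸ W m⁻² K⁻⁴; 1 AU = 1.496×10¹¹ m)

d = 0.114 AU = 1.71×10¹⁰ m.
Flux: S = L/(4πd²) = 6.51×10²⁴/(4π×(1.71×10¹⁰)²) = 1780 W m⁻².
Energy balance: absorbed = emitted ⇒ πR²·S(1−A) = 4πR²·σT_eq⁴, so T_eq⁴ = S(1−A)/(4σ).
T_eq = [1780 × 0.25 / (4 × 5.67×10⁻⁸)]^(1/4) = (1.96×10⁹)^(1/4) = 210 K.

T_eq ≈ 210 K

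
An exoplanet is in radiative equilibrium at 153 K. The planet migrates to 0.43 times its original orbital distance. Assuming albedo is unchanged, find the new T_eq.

T_eq ∝ L^(1/4) · d^(−1/2).
T′ = 153 / 0.43^(1/2) = 233 K.

T_eq ≈ 233 K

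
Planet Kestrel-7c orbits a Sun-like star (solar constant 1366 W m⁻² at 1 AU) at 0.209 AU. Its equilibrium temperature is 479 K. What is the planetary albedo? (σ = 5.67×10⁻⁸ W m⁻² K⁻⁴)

A ≈ 0.62

Flux at 0.209 AU: S = 1366/0.209² = 3.13×10⁴ W m⁻².
From T_eq⁴ = S(1−A)/(4σ): 1−A = 4σT_eq⁴/S.
1−A = 4 × 5.67×10⁻⁸ × (479)⁴ / 3.13×10⁴ = 0.382.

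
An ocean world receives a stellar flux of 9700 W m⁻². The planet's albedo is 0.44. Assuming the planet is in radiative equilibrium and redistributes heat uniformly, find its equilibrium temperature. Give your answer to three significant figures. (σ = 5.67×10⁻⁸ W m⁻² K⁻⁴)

Energy balance: absorbed = emitted ⇒ πR²·S(1−A) = 4πR²·σT_eq⁴, so T_eq⁴ = S(1−A)/(4σ).
T_eq = [9700 × 0.56 / (4 × 5.67×10⁻⁸)]^(1/4) = (2.40×10¹⁰)^(1/4) = 393 K.

T_eq ≈ 393 K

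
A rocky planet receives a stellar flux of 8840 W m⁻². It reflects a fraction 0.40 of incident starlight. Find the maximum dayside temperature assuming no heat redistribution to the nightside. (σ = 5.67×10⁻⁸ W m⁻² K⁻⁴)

With no redistribution each surface element balances locally: S(1−A) = σT⁴.
T = [8840 × 0.60 / 5.67×10⁻⁸]^(1/4) = (9.35×10¹⁰)^(1/4) = 553 K.

T_ss ≈ 553 K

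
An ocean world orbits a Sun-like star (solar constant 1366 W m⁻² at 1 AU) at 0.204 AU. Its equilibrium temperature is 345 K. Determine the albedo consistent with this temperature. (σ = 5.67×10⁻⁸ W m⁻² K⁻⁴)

Flux at 0.204 AU: S = 1366/0.204² = 3.28×10⁴ W m⁻².
From T_eq⁴ = S(1−A)/(4σ): 1−A = 4σT_eq⁴/S.
1−A = 4 × 5.67×10⁻⁸ × (345)⁴ / 3.28×10⁴ = 0.098.

A ≈ 0.90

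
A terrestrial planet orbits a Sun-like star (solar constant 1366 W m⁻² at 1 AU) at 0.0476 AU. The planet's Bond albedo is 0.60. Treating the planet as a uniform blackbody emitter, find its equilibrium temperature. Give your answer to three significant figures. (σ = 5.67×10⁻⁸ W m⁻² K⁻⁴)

T_eq ≈ 1020 K

Flux at 0.0476 AU: S = 1366/0.0476² = 6.03×10⁵ W m⁻².
Energy balance: absorbed = emitted ⇒ πR²·S(1−A) = 4πR²·σT_eq⁴, so T_eq⁴ = S(1−A)/(4σ).
T_eq = [6.03×10⁵ × 0.40 / (4 × 5.67×10⁻⁸)]^(1/4) = (1.06×10¹²)^(1/4) = 1020 K.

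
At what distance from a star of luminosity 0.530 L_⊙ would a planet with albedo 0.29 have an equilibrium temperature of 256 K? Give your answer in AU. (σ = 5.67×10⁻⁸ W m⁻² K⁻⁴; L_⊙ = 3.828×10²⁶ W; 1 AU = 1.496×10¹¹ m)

d ≈ 0.725 AU

L = 0.530 × 3.828×10²⁶ = 2.03×10²⁶ W.
From T_eq⁴ = L(1−A)/(16πσd²): d = √[L(1−A)/(16πσT_eq⁴)].
d = √[2.03×10²⁶ × 0.71 / (16π × 5.67×10⁻⁸ × (256)⁴)] = 1.08×10¹¹ m = 0.725 AU.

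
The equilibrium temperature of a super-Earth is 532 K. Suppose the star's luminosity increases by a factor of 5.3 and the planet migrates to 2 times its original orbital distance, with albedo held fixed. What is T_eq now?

T_eq ≈ 571 K

T_eq ∝ L^(1/4) · d^(−1/2).
T′ = 532 × 5.3^(1/4) / 2^(1/2) = 571 K.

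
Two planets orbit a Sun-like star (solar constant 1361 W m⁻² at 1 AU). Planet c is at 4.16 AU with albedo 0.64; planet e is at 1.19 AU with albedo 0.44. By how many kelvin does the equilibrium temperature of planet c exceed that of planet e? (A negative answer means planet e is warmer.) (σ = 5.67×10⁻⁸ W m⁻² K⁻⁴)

ΔT ≈ -115.0 K

T_eq = [S₀(1−A)/(4σd²)]^(1/4), so T ∝ (1−A)^(1/4) / √d.
T₁ = [1361×0.36/(4×5.67×10⁻⁸×4.16²)]^(1/4) = 105.70 K.
T₂ = [1361×0.56/(4×5.67×10⁻⁸×1.19²)]^(1/4) = 220.71 K.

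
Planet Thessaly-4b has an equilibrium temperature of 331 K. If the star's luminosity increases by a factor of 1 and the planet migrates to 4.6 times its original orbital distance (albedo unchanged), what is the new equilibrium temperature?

T_eq ≈ 154 K

T_eq ∝ L^(1/4) · d^(−1/2).
T′ = 331 × 1^(1/4) / 4.6^(1/2) = 154 K.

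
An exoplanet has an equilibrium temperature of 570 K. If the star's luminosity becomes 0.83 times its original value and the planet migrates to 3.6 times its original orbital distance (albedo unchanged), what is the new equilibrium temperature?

T_eq ∝ L^(1/4) · d^(−1/2).
T′ = 570 × 0.83^(1/4) / 3.6^(1/2) = 287 K.

T_eq ≈ 287 K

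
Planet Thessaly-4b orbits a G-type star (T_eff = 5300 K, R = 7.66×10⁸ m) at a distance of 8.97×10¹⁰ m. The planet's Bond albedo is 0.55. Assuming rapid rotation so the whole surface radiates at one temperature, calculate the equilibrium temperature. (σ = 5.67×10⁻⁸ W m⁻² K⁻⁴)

T_eq ≈ 284 K

L = 4πR_⋆²σT_⋆⁴ = 4π(7.66×10⁸)² × 5.67×10⁻⁸ × (5300)⁴ = 3.30×10²⁶ W.
S = L/(4πd²) = 3260 W m⁻².
Energy balance: absorbed = emitted ⇒ πR²·S(1−A) = 4πR²·σT_eq⁴, so T_eq⁴ = S(1−A)/(4σ).
T_eq = [3260 × 0.45 / (4 × 5.67×10⁻⁸)]^(1/4) = (6.47×10⁹)^(1/4) = 284 K.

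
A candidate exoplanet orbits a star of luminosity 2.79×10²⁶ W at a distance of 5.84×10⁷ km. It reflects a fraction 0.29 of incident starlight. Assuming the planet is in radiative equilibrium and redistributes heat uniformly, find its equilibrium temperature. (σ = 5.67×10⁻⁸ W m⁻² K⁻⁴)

T_eq ≈ 378 K

d = 5.84×10⁷ km = 5.84×10¹⁰ m.
Flux: S = L/(4πd²) = 2.79×10²⁶/(4π×(5.84×10¹⁰)²) = 6510 W m⁻².
Energy balance: absorbed = emitted ⇒ πR²·S(1−A) = 4πR²·σT_eq⁴, so T_eq⁴ = S(1−A)/(4σ).
T_eq = [6510 × 0.71 / (4 × 5.67×10⁻⁸)]^(1/4) = (2.04×10¹⁰)^(1/4) = 378 K.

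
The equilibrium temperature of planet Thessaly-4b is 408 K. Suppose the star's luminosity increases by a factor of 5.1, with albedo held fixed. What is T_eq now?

T_eq ∝ L^(1/4) · d^(−1/2).
T′ = 408 × 5.1^(1/4) = 613 K.

T_eq ≈ 613 K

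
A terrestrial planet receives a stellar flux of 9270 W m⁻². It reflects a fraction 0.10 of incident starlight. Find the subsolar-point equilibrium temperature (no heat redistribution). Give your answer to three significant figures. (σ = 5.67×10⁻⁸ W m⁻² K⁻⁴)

T_ss ≈ 619 K

At the subsolar point the surface absorbs S(1−A) and emits σT⁴ per unit area — no factor of 4, since only the local patch is in balance.
T = [9270 × 0.90 / 5.67×10⁻⁸]^(1/4) = (1.47×10¹¹)^(1/4) = 619 K.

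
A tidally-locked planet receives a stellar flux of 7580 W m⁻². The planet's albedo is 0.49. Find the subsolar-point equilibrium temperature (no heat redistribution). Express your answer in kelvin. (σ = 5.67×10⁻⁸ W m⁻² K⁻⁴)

T_ss ≈ 511 K

At the subsolar point the surface absorbs S(1−A) and emits σT⁴ per unit area — no factor of 4, since only the local patch is in balance.
T = [7580 × 0.51 / 5.67×10⁻⁸]^(1/4) = (6.82×10¹⁰)^(1/4) = 511 K.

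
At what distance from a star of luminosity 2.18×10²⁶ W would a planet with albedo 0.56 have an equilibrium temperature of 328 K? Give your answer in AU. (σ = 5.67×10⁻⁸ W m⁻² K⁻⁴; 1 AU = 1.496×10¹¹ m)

d ≈ 0.360 AU

From T_eq⁴ = L(1−A)/(16πσd²): d = √[L(1−A)/(16πσT_eq⁴)].
d = √[2.18×10²⁶ × 0.44 / (16π × 5.67×10⁻⁸ × (328)⁴)] = 5.39×10¹⁰ m = 0.360 AU.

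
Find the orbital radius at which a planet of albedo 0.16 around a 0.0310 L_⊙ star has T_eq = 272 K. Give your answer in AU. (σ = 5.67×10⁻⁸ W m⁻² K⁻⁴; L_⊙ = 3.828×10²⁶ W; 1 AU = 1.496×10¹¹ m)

L = 0.0310 × 3.828×10²⁶ = 1.19×10²⁵ W.
From T_eq⁴ = L(1−A)/(16πσd²): d = √[L(1−A)/(16πσT_eq⁴)].
d = √[1.19×10²⁵ × 0.84 / (16π × 5.67×10⁻⁸ × (272)⁴)] = 2.53×10¹⁰ m = 0.169 AU.

d ≈ 0.169 AU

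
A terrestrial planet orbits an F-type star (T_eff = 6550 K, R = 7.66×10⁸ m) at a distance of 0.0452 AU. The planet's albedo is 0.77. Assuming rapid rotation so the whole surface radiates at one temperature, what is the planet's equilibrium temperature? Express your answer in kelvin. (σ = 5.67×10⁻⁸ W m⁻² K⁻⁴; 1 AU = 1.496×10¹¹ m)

T_eq ≈ 1080 K

d = 0.0452 AU = 6.76×10⁹ m.
L = 4πR_⋆²σT_⋆⁴ = 4π(7.66×10⁸)² × 5.67×10⁻⁸ × (6550)⁴ = 7.70×10²⁶ W.
S = L/(4πd²) = 1.34×10⁶ W m⁻².
Energy balance: absorbed = emitted ⇒ πR²·S(1−A) = 4πR²·σT_eq⁴, so T_eq⁴ = S(1−A)/(4σ).
T_eq = [1.34×10⁶ × 0.23 / (4 × 5.67×10⁻⁸)]^(1/4) = (1.36×10¹²)^(1/4) = 1080 K.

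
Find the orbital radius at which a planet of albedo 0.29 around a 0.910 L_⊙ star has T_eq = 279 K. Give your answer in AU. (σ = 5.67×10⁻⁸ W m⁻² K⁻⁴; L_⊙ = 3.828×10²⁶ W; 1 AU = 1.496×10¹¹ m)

d ≈ 0.800 AU

L = 0.910 × 3.828×10²⁶ = 3.48×10²⁶ W.
From T_eq⁴ = L(1−A)/(16πσd²): d = √[L(1−A)/(16πσT_eq⁴)].
d = √[3.48×10²⁶ × 0.71 / (16π × 5.67×10⁻⁸ × (279)⁴)] = 1.20×10¹¹ m = 0.800 AU.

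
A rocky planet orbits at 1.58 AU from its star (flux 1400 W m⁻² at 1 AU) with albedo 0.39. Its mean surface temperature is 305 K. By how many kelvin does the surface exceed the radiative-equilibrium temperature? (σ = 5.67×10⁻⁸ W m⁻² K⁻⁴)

S = 1400/1.58² = 560.8 W m⁻².
T_eq = [S(1−A)/(4σ)]^(1/4) = [560.8×0.61/(4×5.67×10⁻⁸)]^(1/4) = 197.1 K.
ΔT = T_surf − T_eq = 305 − 197.1.

ΔT ≈ 107.9 K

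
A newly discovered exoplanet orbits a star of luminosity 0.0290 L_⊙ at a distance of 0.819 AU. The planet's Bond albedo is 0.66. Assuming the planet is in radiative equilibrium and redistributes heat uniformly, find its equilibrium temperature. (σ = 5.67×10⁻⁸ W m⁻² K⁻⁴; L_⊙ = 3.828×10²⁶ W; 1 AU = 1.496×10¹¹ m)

T_eq ≈ 96.9 K

d = 0.819 AU = 1.23×10¹¹ m.
L = 0.0290 × 3.828×10²⁶ = 1.11×10²⁵ W.
Flux: S = L/(4πd²) = 1.11×10²⁵/(4π×(1.23×10¹¹)²) = 58.8 W m⁻².
Energy balance: absorbed = emitted ⇒ πR²·S(1−A) = 4πR²·σT_eq⁴, so T_eq⁴ = S(1−A)/(4σ).
T_eq = [58.8 × 0.34 / (4 × 5.67×10⁻⁸)]^(1/4) = (8.82×10⁷)^(1/4) = 96.9 K.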